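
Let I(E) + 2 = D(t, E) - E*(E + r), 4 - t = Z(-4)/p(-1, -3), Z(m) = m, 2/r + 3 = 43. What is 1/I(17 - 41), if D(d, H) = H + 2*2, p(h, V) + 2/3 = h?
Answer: -5/2984 ≈ -0.0016756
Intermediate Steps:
r = 1/20 (r = 2/(-3 + 43) = 2/40 = 2*(1/40) = 1/20 ≈ 0.050000)
p(h, V) = -⅔ + h
t = 8/5 (t = 4 - (-4)/(-⅔ - 1) = 4 - (-4)/(-5/3) = 4 - (-4)*(-3)/5 = 4 - 1*12/5 = 4 - 12/5 = 8/5 ≈ 1.6000)
D(d, H) = 4 + H (D(d, H) = H + 4 = 4 + H)
I(E) = 2 + E - E*(1/20 + E) (I(E) = -2 + ((4 + E) - E*(E + 1/20)) = -2 + ((4 + E) - E*(1/20 + E)) = -2 + (4 + E - E*(1/20 + E)) = 2 + E - E*(1/20 + E))
1/I(17 - 41) = 1/(2 - (17 - 41)² + 19*(17 - 41)/20) = 1/(2 - 1*(-24)² + (19/20)*(-24)) = 1/(2 - 1*576 - 114/5) = 1/(2 - 576 - 114/5) = 1/(-2984/5) = -5/2984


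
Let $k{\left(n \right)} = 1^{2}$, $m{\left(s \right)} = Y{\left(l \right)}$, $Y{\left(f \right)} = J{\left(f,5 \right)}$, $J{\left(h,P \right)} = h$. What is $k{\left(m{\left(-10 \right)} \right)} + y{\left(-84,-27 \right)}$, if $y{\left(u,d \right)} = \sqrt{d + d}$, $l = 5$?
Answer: $1 + 3 i \sqrt{6} \approx 1.0 + 7.3485 i$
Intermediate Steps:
$Y{\left(f \right)} = f$
$m{\left(s \right)} = 5$
$k{\left(n \right)} = 1$
$y{\left(u,d \right)} = \sqrt{2} \sqrt{d}$ ($y{\left(u,d \right)} = \sqrt{2 d} = \sqrt{2} \sqrt{d}$)
$k{\left(m{\left(-10 \right)} \right)} + y{\left(-84,-27 \right)} = 1 + \sqrt{2} \sqrt{-27} = 1 + \sqrt{2} \cdot 3 i \sqrt{3} = 1 + 3 i \sqrt{6}$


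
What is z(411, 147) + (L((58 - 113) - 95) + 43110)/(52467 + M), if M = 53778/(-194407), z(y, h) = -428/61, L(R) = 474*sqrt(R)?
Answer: -1284774145526/207397931917 + 153581530*I*sqrt(6)/3399966097 ≈ -6.1947 + 0.11065*I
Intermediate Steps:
z(y, h) = -428/61 (z(y, h) = -428*1/61 = -428/61)
M = -53778/194407 (M = 53778*(-1/194407) = -53778/194407 ≈ -0.27663)
z(411, 147) + (L((58 - 113) - 95) + 43110)/(52467 + M) = -428/61 + (474*sqrt((58 - 113) - 95) + 43110)/(52467 - 53778/194407) = -428/61 + (474*sqrt(-55 - 95) + 43110)/(10199898291/194407) = -428/61 + (474*sqrt(-150) + 43110)*(194407/10199898291) = -428/61 + (474*(5*I*sqrt(6)) + 43110)*(194407/10199898291) = -428/61 + (2370*I*sqrt(6) + 43110)*(194407/10199898291) = -428/61 + (43110 + 2370*I*sqrt(6))*(194407/10199898291) = -428/61 + (2793628590/3399966097 + 153581530*I*sqrt(6)/3399966097) = -1284774145526/207397931917 + 153581530*I*sqrt(6)/3399966097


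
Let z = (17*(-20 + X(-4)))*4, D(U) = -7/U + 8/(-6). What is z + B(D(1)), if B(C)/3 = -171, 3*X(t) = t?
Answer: -5891/3 ≈ -1963.7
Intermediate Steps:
X(t) = t/3
D(U) = -4/3 - 7/U (D(U) = -7/U + 8*(-⅙) = -7/U - 4/3 = -4/3 - 7/U)
B(C) = -513 (B(C) = 3*(-171) = -513)
z = -4352/3 (z = (17*(-20 + (⅓)*(-4)))*4 = (17*(-20 - 4/3))*4 = (17*(-64/3))*4 = -1088/3*4 = -4352/3 ≈ -1450.7)
z + B(D(1)) = -4352/3 - 513 = -5891/3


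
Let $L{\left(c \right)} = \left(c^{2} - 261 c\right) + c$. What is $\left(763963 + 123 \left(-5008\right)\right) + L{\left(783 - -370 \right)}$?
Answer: $1177608$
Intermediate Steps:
$L{\left(c \right)} = c^{2} - 260 c$
$\left(763963 + 123 \left(-5008\right)\right) + L{\left(783 - -370 \right)} = \left(763963 + 123 \left(-5008\right)\right) + \left(783 - -370\right) \left(-260 + \left(783 - -370\right)\right) = \left(763963 - 615984\right) + \left(783 + 370\right) \left(-260 + \left(783 + 370\right)\right) = 147979 + 1153 \left(-260 + 1153\right) = 147979 + 1153 \cdot 893 = 147979 + 1029629 = 1177608$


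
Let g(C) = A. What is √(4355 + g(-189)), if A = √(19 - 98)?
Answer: √(4355 + I*√79) ≈ 65.992 + 0.0673*I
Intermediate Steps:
A = I*√79 (A = √(-79) = I*√79 ≈ 8.8882*I)
g(C) = I*√79
√(4355 + g(-189)) = √(4355 + I*√79)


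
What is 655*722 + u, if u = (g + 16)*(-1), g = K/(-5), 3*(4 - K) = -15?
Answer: 2364479/5 ≈ 4.7290e+5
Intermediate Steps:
K = 9 (K = 4 - ⅓*(-15) = 4 + 5 = 9)
g = -9/5 (g = 9/(-5) = 9*(-⅕) = -9/5 ≈ -1.8000)
u = -71/5 (u = (-9/5 + 16)*(-1) = (71/5)*(-1) = -71/5 ≈ -14.200)
655*722 + u = 655*722 - 71/5 = 472910 - 71/5 = 2364479/5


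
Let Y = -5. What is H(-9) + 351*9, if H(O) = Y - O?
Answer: 3163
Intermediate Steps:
H(O) = -5 - O
H(-9) + 351*9 = (-5 - 1*(-9)) + 351*9 = (-5 + 9) + 3159 = 4 + 3159 = 3163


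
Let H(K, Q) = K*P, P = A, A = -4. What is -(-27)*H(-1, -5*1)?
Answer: 108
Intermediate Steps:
P = -4
H(K, Q) = -4*K (H(K, Q) = K*(-4) = -4*K)
-(-27)*H(-1, -5*1) = -(-27)*(-4*(-1)) = -(-27)*4 = -1*(-108) = 108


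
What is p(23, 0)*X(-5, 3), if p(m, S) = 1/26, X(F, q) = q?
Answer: 3/26 ≈ 0.11538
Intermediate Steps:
p(m, S) = 1/26
p(23, 0)*X(-5, 3) = (1/26)*3 = 3/26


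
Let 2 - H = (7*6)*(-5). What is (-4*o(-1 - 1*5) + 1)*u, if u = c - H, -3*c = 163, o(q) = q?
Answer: -19975/3 ≈ -6658.3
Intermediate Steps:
H = 212 (H = 2 - 7*6*(-5) = 2 - 42*(-5) = 2 - 1*(-210) = 2 + 210 = 212)
c = -163/3 (c = -⅓*163 = -163/3 ≈ -54.333)
u = -799/3 (u = -163/3 - 1*212 = -163/3 - 212 = -799/3 ≈ -266.33)
(-4*o(-1 - 1*5) + 1)*u = (-4*(-1 - 1*5) + 1)*(-799/3) = (-4*(-1 - 5) + 1)*(-799/3) = (-4*(-6) + 1)*(-799/3) = (24 + 1)*(-799/3) = 25*(-799/3) = -19975/3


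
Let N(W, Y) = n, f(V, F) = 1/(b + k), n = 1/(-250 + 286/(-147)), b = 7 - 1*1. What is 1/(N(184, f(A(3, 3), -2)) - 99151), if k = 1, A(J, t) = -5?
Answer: -37036/3672156583 ≈ -1.0086e-5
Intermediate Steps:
b = 6 (b = 7 - 1 = 6)
n = -147/37036 (n = 1/(-250 + 286*(-1/147)) = 1/(-250 - 286/147) = 1/(-37036/147) = -147/37036 ≈ -0.0039691)
f(V, F) = ⅐ (f(V, F) = 1/(6 + 1) = 1/7 = ⅐)
N(W, Y) = -147/37036
1/(N(184, f(A(3, 3), -2)) - 99151) = 1/(-147/37036 - 99151) = 1/(-3672156583/37036) = -37036/3672156583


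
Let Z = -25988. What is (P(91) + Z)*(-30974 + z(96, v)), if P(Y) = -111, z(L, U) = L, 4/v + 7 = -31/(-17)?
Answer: 805884922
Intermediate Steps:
v = -17/22 (v = 4/(-7 - 31/(-17)) = 4/(-7 - 31*(-1/17)) = 4/(-7 + 31/17) = 4/(-88/17) = 4*(-17/88) = -17/22 ≈ -0.77273)
(P(91) + Z)*(-30974 + z(96, v)) = (-111 - 25988)*(-30974 + 96) = -26099*(-30878) = 805884922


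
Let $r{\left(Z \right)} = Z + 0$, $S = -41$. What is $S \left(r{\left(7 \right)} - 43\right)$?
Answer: $1476$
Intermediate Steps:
$r{\left(Z \right)} = Z$
$S \left(r{\left(7 \right)} - 43\right) = - 41 \left(7 - 43\right) = \left(-41\right) \left(-36\right) = 1476$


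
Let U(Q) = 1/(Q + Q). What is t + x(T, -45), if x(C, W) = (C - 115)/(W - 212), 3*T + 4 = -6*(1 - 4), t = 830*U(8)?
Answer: 322613/6168 ≈ 52.304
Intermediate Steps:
U(Q) = 1/(2*Q)
t = 415/8 (t = 830*((1/2)/8) = 830*((1/2)*(1/8)) = 830*(1/16) = 415/8 ≈ 51.875)
T = 14/3 (T = -4/3 + (-6*(1 - 4))/3 = -4/3 + (-6*(-3))/3 = -4/3 + (1/3)*18 = -4/3 + 6 = 14/3 ≈ 4.6667)
x(C, W) = (-115 + C)/(-212 + W)
t + x(T, -45) = 415/8 + (-115 + 14/3)/(-212 - 45) = 415/8 - 331/3/(-257) = 415/8 - 1/257*(-331/3) = 415/8 + 331/771 = 322613/6168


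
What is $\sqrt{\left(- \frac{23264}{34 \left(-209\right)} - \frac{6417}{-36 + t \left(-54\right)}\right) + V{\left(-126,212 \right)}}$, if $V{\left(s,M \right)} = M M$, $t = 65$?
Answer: $\frac{\sqrt{88085353104277210}}{1399882} \approx 212.01$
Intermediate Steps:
$V{\left(s,M \right)} = M^{2}$
$\sqrt{\left(- \frac{23264}{34 \left(-209\right)} - \frac{6417}{-36 + t \left(-54\right)}\right) + V{\left(-126,212 \right)}} = \sqrt{\left(- \frac{23264}{34 \left(-209\right)} - \frac{6417}{-36 + 65 \left(-54\right)}\right) + 212^{2}} = \sqrt{\left(- \frac{23264}{-7106} - \frac{6417}{-36 - 3510}\right) + 44944} = \sqrt{\left(\left(-23264\right) \left(- \frac{1}{7106}\right) - \frac{6417}{-3546}\right) + 44944} = \sqrt{\left(\frac{11632}{3553} - - \frac{713}{394}\right) + 44944} = \sqrt{\left(\frac{11632}{3553} + \frac{713}{394}\right) + 44944} = \sqrt{\frac{7116297}{1399882} + 44944} = \sqrt{\frac{62923412905}{1399882}} = \frac{\sqrt{88085353104277210}}{1399882}$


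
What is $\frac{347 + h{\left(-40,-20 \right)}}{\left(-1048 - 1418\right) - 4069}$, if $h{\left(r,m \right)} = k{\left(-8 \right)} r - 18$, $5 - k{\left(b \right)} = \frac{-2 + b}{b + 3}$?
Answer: $- \frac{209}{6535} \approx -0.031982$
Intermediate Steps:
$k{\left(b \right)} = 5 - \frac{-2 + b}{3 + b}$ ($k{\left(b \right)} = 5 - \frac{-2 + b}{b + 3} = 5 - \frac{-2 + b}{3 + b}$)
$h{\left(r,m \right)} = -18 + 3 r$ ($h{\left(r,m \right)} = \frac{17 + 4 \left(-8\right)}{3 - 8} r - 18 = \frac{17 - 32}{-5} r - 18 = \left(- \frac{1}{5}\right) \left(-15\right) r - 18 = 3 r - 18 = -18 + 3 r$)
$\frac{347 + h{\left(-40,-20 \right)}}{\left(-1048 - 1418\right) - 4069} = \frac{347 + \left(-18 + 3 \left(-40\right)\right)}{\left(-1048 - 1418\right) - 4069} = \frac{347 - 138}{\left(-1048 - 1418\right) - 4069} = \frac{347 - 138}{-2466 - 4069} = \frac{209}{-6535} = 209 \left(- \frac{1}{6535}\right) = - \frac{209}{6535}$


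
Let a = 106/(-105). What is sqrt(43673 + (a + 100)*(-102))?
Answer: sqrt(41130565)/35 ≈ 183.24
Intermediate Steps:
a = -106/105 (a = 106*(-1/105) = -106/105 ≈ -1.0095)
sqrt(43673 + (a + 100)*(-102)) = sqrt(43673 + (-106/105 + 100)*(-102)) = sqrt(43673 + (10394/105)*(-102)) = sqrt(43673 - 353396/35) = sqrt(1175159/35) = sqrt(41130565)/35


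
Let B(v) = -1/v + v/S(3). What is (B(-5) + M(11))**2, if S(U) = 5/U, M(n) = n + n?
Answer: 9216/25 ≈ 368.64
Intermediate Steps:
M(n) = 2*n
B(v) = -1/v + 3*v/5 (B(v) = -1/v + v/((5/3)) = -1/v + v/((5*(1/3))) = -1/v + v/(5/3) = -1/v + v*(3/5) = -1/v + 3*v/5)
(B(-5) + M(11))**2 = ((-1/(-5) + (3/5)*(-5)) + 2*11)**2 = ((-1*(-1/5) - 3) + 22)**2 = ((1/5 - 3) + 22)**2 = (-14/5 + 22)**2 = (96/5)**2 = 9216/25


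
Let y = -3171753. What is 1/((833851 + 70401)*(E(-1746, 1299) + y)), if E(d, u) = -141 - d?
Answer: -1/2866612669296 ≈ -3.4884e-13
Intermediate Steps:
1/((833851 + 70401)*(E(-1746, 1299) + y)) = 1/((833851 + 70401)*((-141 - 1*(-1746)) - 3171753)) = 1/(904252*((-141 + 1746) - 3171753)) = 1/(904252*(1605 - 3171753)) = 1/(904252*(-3170148)) = 1/(-2866612669296) = -1/2866612669296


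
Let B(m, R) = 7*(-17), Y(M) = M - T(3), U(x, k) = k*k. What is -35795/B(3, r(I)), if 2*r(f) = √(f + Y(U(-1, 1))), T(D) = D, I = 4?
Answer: 35795/119 ≈ 300.80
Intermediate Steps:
U(x, k) = k²
Y(M) = -3 + M (Y(M) = M - 1*3 = M - 3 = -3 + M)
r(f) = √(-2 + f)/2 (r(f) = √(f + (-3 + 1²))/2 = √(f + (-3 + 1))/2 = √(f - 2)/2 = √(-2 + f)/2)
B(m, R) = -119
-35795/B(3, r(I)) = -35795/(-119) = -35795*(-1/119) = 35795/119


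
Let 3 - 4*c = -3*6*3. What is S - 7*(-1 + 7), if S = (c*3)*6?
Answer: 429/2 ≈ 214.50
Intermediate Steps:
c = 57/4 (c = ¾ - (-3*6)*3/4 = ¾ - (-9)*3/2 = ¾ - ¼*(-54) = ¾ + 27/2 = 57/4 ≈ 14.250)
S = 513/2 (S = ((57/4)*3)*6 = (171/4)*6 = 513/2 ≈ 256.50)
S - 7*(-1 + 7) = 513/2 - 7*(-1 + 7) = 513/2 - 7*6 = 513/2 - 1*42 = 513/2 - 42 = 429/2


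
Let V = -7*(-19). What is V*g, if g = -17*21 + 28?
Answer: -43757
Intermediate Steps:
V = 133
g = -329 (g = -357 + 28 = -329)
V*g = 133*(-329) = -43757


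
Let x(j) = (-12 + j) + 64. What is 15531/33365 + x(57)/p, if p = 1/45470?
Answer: 165364629481/33365 ≈ 4.9562e+6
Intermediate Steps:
x(j) = 52 + j
p = 1/45470 ≈ 2.1993e-5
15531/33365 + x(57)/p = 15531/33365 + (52 + 57)/(1/45470) = 15531*(1/33365) + 109*45470 = 15531/33365 + 4956230 = 165364629481/33365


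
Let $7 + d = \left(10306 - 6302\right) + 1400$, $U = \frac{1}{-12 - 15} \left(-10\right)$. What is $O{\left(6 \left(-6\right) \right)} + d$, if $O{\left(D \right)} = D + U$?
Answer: $\frac{144757}{27} \approx 5361.4$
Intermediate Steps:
$U = \frac{10}{27}$ ($U = \frac{1}{-27} \left(-10\right) = \left(- \frac{1}{27}\right) \left(-10\right) = \frac{10}{27} \approx 0.37037$)
$O{\left(D \right)} = \frac{10}{27} + D$ ($O{\left(D \right)} = D + \frac{10}{27} = \frac{10}{27} + D$)
$d = 5397$ ($d = -7 + \left(\left(10306 - 6302\right) + 1400\right) = -7 + \left(4004 + 1400\right) = -7 + 5404 = 5397$)
$O{\left(6 \left(-6\right) \right)} + d = \left(\frac{10}{27} + 6 \left(-6\right)\right) + 5397 = \left(\frac{10}{27} - 36\right) + 5397 = - \frac{962}{27} + 5397 = \frac{144757}{27}$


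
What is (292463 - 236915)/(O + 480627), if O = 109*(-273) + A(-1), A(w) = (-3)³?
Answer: 18516/150281 ≈ 0.12321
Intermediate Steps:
A(w) = -27
O = -29784 (O = 109*(-273) - 27 = -29757 - 27 = -29784)
(292463 - 236915)/(O + 480627) = (292463 - 236915)/(-29784 + 480627) = 55548/450843 = 55548*(1/450843) = 18516/150281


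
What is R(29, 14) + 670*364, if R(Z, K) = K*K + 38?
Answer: 244114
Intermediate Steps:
R(Z, K) = 38 + K**2 (R(Z, K) = K**2 + 38 = 38 + K**2)
R(29, 14) + 670*364 = (38 + 14**2) + 670*364 = (38 + 196) + 243880 = 234 + 243880 = 244114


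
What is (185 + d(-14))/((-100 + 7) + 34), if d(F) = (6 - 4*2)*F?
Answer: -213/59 ≈ -3.6102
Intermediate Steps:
d(F) = -2*F (d(F) = (6 - 8)*F = -2*F)
(185 + d(-14))/((-100 + 7) + 34) = (185 - 2*(-14))/((-100 + 7) + 34) = (185 + 28)/(-93 + 34) = 213/(-59) = 213*(-1/59) = -213/59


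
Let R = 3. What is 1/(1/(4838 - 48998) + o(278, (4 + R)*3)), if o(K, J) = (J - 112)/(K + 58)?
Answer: -14720/3987 ≈ -3.6920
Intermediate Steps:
o(K, J) = (-112 + J)/(58 + K)
1/(1/(4838 - 48998) + o(278, (4 + R)*3)) = 1/(1/(4838 - 48998) + (-112 + (4 + 3)*3)/(58 + 278)) = 1/(1/(-44160) + (-112 + 7*3)/336) = 1/(-1/44160 + (-112 + 21)/336) = 1/(-1/44160 + (1/336)*(-91)) = 1/(-1/44160 - 13/48) = 1/(-3987/14720) = -14720/3987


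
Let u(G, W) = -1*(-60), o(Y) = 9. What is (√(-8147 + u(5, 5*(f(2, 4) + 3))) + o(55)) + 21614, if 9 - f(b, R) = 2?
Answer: 21623 + I*√8087 ≈ 21623.0 + 89.928*I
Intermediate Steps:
f(b, R) = 7 (f(b, R) = 9 - 1*2 = 9 - 2 = 7)
u(G, W) = 60
(√(-8147 + u(5, 5*(f(2, 4) + 3))) + o(55)) + 21614 = (√(-8147 + 60) + 9) + 21614 = (√(-8087) + 9) + 21614 = (I*√8087 + 9) + 21614 = (9 + I*√8087) + 21614 = 21623 + I*√8087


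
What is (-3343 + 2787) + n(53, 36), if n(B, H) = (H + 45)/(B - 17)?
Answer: -2215/4 ≈ -553.75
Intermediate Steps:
n(B, H) = (45 + H)/(-17 + B)
(-3343 + 2787) + n(53, 36) = (-3343 + 2787) + (45 + 36)/(-17 + 53) = -556 + 81/36 = -556 + (1/36)*81 = -556 + 9/4 = -2215/4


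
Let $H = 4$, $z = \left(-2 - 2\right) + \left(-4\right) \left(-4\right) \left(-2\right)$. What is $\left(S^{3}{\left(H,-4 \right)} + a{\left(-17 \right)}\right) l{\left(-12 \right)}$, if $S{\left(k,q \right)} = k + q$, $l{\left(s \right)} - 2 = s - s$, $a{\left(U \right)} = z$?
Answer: $-72$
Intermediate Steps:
$z = -36$ ($z = -4 + 16 \left(-2\right) = -4 - 32 = -36$)
$a{\left(U \right)} = -36$
$l{\left(s \right)} = 2$ ($l{\left(s \right)} = 2 + \left(s - s\right) = 2 + 0 = 2$)
$\left(S^{3}{\left(H,-4 \right)} + a{\left(-17 \right)}\right) l{\left(-12 \right)} = \left(\left(4 - 4\right)^{3} - 36\right) 2 = \left(0^{3} - 36\right) 2 = \left(0 - 36\right) 2 = \left(-36\right) 2 = -72$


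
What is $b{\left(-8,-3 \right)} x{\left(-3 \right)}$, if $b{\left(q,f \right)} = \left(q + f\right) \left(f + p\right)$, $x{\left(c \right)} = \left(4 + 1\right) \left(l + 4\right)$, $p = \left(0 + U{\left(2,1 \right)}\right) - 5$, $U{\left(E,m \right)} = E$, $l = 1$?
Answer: $1650$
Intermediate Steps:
$p = -3$ ($p = \left(0 + 2\right) - 5 = 2 - 5 = -3$)
$x{\left(c \right)} = 25$ ($x{\left(c \right)} = \left(4 + 1\right) \left(1 + 4\right) = 5 \cdot 5 = 25$)
$b{\left(q,f \right)} = \left(-3 + f\right) \left(f + q\right)$ ($b{\left(q,f \right)} = \left(q + f\right) \left(f - 3\right) = \left(f + q\right) \left(-3 + f\right) = \left(-3 + f\right) \left(f + q\right)$)
$b{\left(-8,-3 \right)} x{\left(-3 \right)} = \left(\left(-3\right)^{2} - -9 - -24 - -24\right) 25 = \left(9 + 9 + 24 + 24\right) 25 = 66 \cdot 25 = 1650$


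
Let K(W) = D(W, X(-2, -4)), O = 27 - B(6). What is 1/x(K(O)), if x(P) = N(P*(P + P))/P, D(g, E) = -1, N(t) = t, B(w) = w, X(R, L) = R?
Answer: -1/2 ≈ -0.50000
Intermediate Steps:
O = 21 (O = 27 - 1*6 = 27 - 6 = 21)
K(W) = -1
x(P) = 2*P (x(P) = (P*(P + P))/P = (P*(2*P))/P = (2*P**2)/P = 2*P)
1/x(K(O)) = 1/(2*(-1)) = 1/(-2) = -1/2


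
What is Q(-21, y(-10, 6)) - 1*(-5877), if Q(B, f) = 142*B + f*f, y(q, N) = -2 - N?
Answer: 2959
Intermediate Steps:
Q(B, f) = f² + 142*B (Q(B, f) = 142*B + f² = f² + 142*B)
Q(-21, y(-10, 6)) - 1*(-5877) = ((-2 - 1*6)² + 142*(-21)) - 1*(-5877) = ((-2 - 6)² - 2982) + 5877 = ((-8)² - 2982) + 5877 = (64 - 2982) + 5877 = -2918 + 5877 = 2959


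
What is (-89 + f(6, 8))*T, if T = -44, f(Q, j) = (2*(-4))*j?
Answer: 6732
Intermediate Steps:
f(Q, j) = -8*j
(-89 + f(6, 8))*T = (-89 - 8*8)*(-44) = (-89 - 64)*(-44) = -153*(-44) = 6732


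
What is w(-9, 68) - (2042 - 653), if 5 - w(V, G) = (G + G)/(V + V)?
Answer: -12388/9 ≈ -1376.4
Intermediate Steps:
w(V, G) = 5 - G/V (w(V, G) = 5 - (G + G)/(V + V) = 5 - 2*G/(2*V) = 5 - 2*G*1/(2*V) = 5 - G/V)
w(-9, 68) - (2042 - 653) = (5 - 1*68/(-9)) - (2042 - 653) = (5 - 1*68*(-1/9)) - 1*1389 = (5 + 68/9) - 1389 = 113/9 - 1389 = -12388/9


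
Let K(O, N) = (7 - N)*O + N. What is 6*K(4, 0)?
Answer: 168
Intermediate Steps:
K(O, N) = N + O*(7 - N) (K(O, N) = O*(7 - N) + N = N + O*(7 - N))
6*K(4, 0) = 6*(0 + 7*4 - 1*0*4) = 6*(0 + 28 + 0) = 6*28 = 168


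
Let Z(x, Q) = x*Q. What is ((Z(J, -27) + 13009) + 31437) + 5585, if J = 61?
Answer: 48384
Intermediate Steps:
Z(x, Q) = Q*x
((Z(J, -27) + 13009) + 31437) + 5585 = ((-27*61 + 13009) + 31437) + 5585 = ((-1647 + 13009) + 31437) + 5585 = (11362 + 31437) + 5585 = 42799 + 5585 = 48384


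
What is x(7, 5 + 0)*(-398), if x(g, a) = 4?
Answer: -1592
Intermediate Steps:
x(7, 5 + 0)*(-398) = 4*(-398) = -1592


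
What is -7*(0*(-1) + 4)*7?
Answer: -196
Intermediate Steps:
-7*(0*(-1) + 4)*7 = -7*(0 + 4)*7 = -7*4*7 = -28*7 = -196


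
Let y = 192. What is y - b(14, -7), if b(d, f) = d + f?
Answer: 185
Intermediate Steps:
y - b(14, -7) = 192 - (14 - 7) = 192 - 1*7 = 192 - 7 = 185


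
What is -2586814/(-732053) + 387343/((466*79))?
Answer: 378786575775/26949799142 ≈ 14.055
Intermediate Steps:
-2586814/(-732053) + 387343/((466*79)) = -2586814*(-1/732053) + 387343/36814 = 2586814/732053 + 387343*(1/36814) = 2586814/732053 + 387343/36814 = 378786575775/26949799142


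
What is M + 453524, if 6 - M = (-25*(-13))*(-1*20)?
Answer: 460030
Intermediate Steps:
M = 6506 (M = 6 - (-25*(-13))*(-1*20) = 6 - 325*(-20) = 6 - 1*(-6500) = 6 + 6500 = 6506)
M + 453524 = 6506 + 453524 = 460030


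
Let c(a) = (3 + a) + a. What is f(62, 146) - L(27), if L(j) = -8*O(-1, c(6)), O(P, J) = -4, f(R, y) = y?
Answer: 114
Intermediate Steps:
c(a) = 3 + 2*a
L(j) = 32 (L(j) = -8*(-4) = 32)
f(62, 146) - L(27) = 146 - 1*32 = 146 - 32 = 114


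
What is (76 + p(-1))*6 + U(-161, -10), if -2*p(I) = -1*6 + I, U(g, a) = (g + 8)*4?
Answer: -135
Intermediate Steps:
U(g, a) = 32 + 4*g (U(g, a) = (8 + g)*4 = 32 + 4*g)
p(I) = 3 - I/2 (p(I) = -(-1*6 + I)/2 = -(-6 + I)/2 = 3 - I/2)
(76 + p(-1))*6 + U(-161, -10) = (76 + (3 - ½*(-1)))*6 + (32 + 4*(-161)) = (76 + (3 + ½))*6 + (32 - 644) = (76 + 7/2)*6 - 612 = (159/2)*6 - 612 = 477 - 612 = -135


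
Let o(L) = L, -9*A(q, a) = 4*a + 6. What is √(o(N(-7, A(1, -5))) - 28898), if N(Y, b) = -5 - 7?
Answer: 7*I*√590 ≈ 170.03*I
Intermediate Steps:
A(q, a) = -⅔ - 4*a/9 (A(q, a) = -(4*a + 6)/9 = -(6 + 4*a)/9 = -⅔ - 4*a/9)
N(Y, b) = -12
√(o(N(-7, A(1, -5))) - 28898) = √(-12 - 28898) = √(-28910) = 7*I*√590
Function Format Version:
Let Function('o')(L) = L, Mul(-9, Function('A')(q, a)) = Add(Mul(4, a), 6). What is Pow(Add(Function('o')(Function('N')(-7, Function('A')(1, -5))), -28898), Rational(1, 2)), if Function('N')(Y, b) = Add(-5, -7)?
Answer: Mul(7, I, Pow(590, Rational(1, 2))) ≈ Mul(170.03, I)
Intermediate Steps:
Function('A')(q, a) = Add(Rational(-2, 3), Mul(Rational(-4, 9), a)) (Function('A')(q, a) = Mul(Rational(-1, 9), Add(Mul(4, a), 6)) = Mul(Rational(-1, 9), Add(6, Mul(4, a))) = Add(Rational(-2, 3), Mul(Rational(-4, 9), a)))
Function('N')(Y, b) = -12
Pow(Add(Function('o')(Function('N')(-7, Function('A')(1, -5))), -28898), Rational(1, 2)) = Pow(Add(-12, -28898), Rational(1, 2)) = Pow(-28910, Rational(1, 2)) = Mul(7, I, Pow(590, Rational(1, 2)))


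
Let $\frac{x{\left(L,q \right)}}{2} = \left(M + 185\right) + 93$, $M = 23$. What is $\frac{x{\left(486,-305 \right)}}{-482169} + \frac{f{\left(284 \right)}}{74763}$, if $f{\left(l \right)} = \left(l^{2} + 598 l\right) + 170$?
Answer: $\frac{40271503292}{12016133649} \approx 3.3515$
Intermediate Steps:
$f{\left(l \right)} = 170 + l^{2} + 598 l$
$x{\left(L,q \right)} = 602$ ($x{\left(L,q \right)} = 2 \left(\left(23 + 185\right) + 93\right) = 2 \left(208 + 93\right) = 2 \cdot 301 = 602$)
$\frac{x{\left(486,-305 \right)}}{-482169} + \frac{f{\left(284 \right)}}{74763} = \frac{602}{-482169} + \frac{170 + 284^{2} + 598 \cdot 284}{74763} = 602 \left(- \frac{1}{482169}\right) + \left(170 + 80656 + 169832\right) \frac{1}{74763} = - \frac{602}{482169} + 250658 \cdot \frac{1}{74763} = - \frac{602}{482169} + \frac{250658}{74763} = \frac{40271503292}{12016133649}$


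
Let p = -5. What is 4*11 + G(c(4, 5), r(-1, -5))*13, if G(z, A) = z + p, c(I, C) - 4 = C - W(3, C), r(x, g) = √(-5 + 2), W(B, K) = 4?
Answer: 44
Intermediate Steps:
r(x, g) = I*√3 (r(x, g) = √(-3) = I*√3)
c(I, C) = C (c(I, C) = 4 + (C - 1*4) = 4 + (C - 4) = 4 + (-4 + C) = C)
G(z, A) = -5 + z (G(z, A) = z - 5 = -5 + z)
4*11 + G(c(4, 5), r(-1, -5))*13 = 4*11 + (-5 + 5)*13 = 44 + 0*13 = 44 + 0 = 44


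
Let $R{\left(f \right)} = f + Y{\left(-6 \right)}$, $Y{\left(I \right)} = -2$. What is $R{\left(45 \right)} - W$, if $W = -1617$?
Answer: $1660$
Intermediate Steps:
$R{\left(f \right)} = -2 + f$ ($R{\left(f \right)} = f - 2 = -2 + f$)
$R{\left(45 \right)} - W = \left(-2 + 45\right) - -1617 = 43 + 1617 = 1660$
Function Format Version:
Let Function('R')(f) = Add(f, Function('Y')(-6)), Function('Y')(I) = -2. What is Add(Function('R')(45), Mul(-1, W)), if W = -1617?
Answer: 1660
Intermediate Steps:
Function('R')(f) = Add(-2, f) (Function('R')(f) = Add(f, -2) = Add(-2, f))
Add(Function('R')(45), Mul(-1, W)) = Add(Add(-2, 45), Mul(-1, -1617)) = Add(43, 1617) = 1660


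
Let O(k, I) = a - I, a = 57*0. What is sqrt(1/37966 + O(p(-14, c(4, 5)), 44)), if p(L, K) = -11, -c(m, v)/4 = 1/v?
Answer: I*sqrt(63422316898)/37966 ≈ 6.6332*I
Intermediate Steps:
a = 0
c(m, v) = -4/v
O(k, I) = -I (O(k, I) = 0 - I = -I)
sqrt(1/37966 + O(p(-14, c(4, 5)), 44)) = sqrt(1/37966 - 1*44) = sqrt(1/37966 - 44) = sqrt(-1670503/37966) = I*sqrt(63422316898)/37966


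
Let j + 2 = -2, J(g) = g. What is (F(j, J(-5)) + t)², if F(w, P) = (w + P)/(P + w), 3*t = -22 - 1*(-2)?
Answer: 289/9 ≈ 32.111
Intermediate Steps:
t = -20/3 (t = (-22 - 1*(-2))/3 = (-22 + 2)/3 = (⅓)*(-20) = -20/3 ≈ -6.6667)
j = -4 (j = -2 - 2 = -4)
F(w, P) = 1 (F(w, P) = (P + w)/(P + w) = 1)
(F(j, J(-5)) + t)² = (1 - 20/3)² = (-17/3)² = 289/9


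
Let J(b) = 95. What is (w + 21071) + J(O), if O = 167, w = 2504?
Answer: 23670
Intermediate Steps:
(w + 21071) + J(O) = (2504 + 21071) + 95 = 23575 + 95 = 23670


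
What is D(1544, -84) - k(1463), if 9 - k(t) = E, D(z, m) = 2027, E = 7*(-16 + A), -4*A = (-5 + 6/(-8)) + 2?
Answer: 30601/16 ≈ 1912.6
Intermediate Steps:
A = 15/16 (A = -((-5 + 6/(-8)) + 2)/4 = -((-5 + 6*(-1/8)) + 2)/4 = -((-5 - 3/4) + 2)/4 = -(-23/4 + 2)/4 = -1/4*(-15/4) = 15/16 ≈ 0.93750)
E = -1687/16 (E = 7*(-16 + 15/16) = 7*(-241/16) = -1687/16 ≈ -105.44)
k(t) = 1831/16 (k(t) = 9 - 1*(-1687/16) = 9 + 1687/16 = 1831/16)
D(1544, -84) - k(1463) = 2027 - 1*1831/16 = 2027 - 1831/16 = 30601/16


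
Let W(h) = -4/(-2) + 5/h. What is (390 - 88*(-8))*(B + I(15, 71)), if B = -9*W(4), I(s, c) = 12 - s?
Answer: -70563/2 ≈ -35282.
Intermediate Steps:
W(h) = 2 + 5/h (W(h) = -4*(-½) + 5/h = 2 + 5/h)
B = -117/4 (B = -9*(2 + 5/4) = -9*13/4 = -117/4 ≈ -29.250)
(390 - 88*(-8))*(B + I(15, 71)) = (390 - 88*(-8))*(-117/4 + (12 - 1*15)) = (390 + 704)*(-117/4 + (12 - 15)) = 1094*(-117/4 - 3) = 1094*(-129/4) = -70563/2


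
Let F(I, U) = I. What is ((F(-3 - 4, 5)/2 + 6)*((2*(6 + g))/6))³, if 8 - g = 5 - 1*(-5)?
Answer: 1000/27 ≈ 37.037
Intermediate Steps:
g = -2 (g = 8 - (5 - 1*(-5)) = 8 - (5 + 5) = 8 - 1*10 = 8 - 10 = -2)
((F(-3 - 4, 5)/2 + 6)*((2*(6 + g))/6))³ = (((-3 - 4)/2 + 6)*((2*(6 - 2))/6))³ = ((-7*½ + 6)*((2*4)*(⅙)))³ = ((-7/2 + 6)*(8*(⅙)))³ = ((5/2)*(4/3))³ = (10/3)³ = 1000/27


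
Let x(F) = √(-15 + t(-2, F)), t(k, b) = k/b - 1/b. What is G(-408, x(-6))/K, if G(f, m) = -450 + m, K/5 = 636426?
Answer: -5/35357 + I*√58/6364260 ≈ -0.00014141 + 1.1966e-6*I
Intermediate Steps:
K = 3182130 (K = 5*636426 = 3182130)
t(k, b) = -1/b + k/b
x(F) = √(-15 - 3/F) (x(F) = √(-15 + (-1 - 2)/F) = √(-15 - 3/F))
G(-408, x(-6))/K = (-450 + √(-15 - 3/(-6)))/3182130 = (-450 + √(-15 - 3*(-⅙)))*(1/3182130) = (-450 + √(-15 + ½))*(1/3182130) = (-450 + √(-29/2))*(1/3182130) = (-450 + I*√58/2)*(1/3182130) = -5/35357 + I*√58/6364260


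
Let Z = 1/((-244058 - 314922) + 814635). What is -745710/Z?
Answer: -190644490050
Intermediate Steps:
Z = 1/255655 (Z = 1/(-558980 + 814635) = 1/255655 ≈ 3.9115e-6)
-745710/Z = -745710/1/255655 = -745710*255655 = -190644490050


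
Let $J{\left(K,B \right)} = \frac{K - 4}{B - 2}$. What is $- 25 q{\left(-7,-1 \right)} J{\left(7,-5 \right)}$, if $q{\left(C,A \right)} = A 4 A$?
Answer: $\frac{300}{7} \approx 42.857$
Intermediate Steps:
$q{\left(C,A \right)} = 4 A^{2}$ ($q{\left(C,A \right)} = 4 A A = 4 A^{2}$)
$J{\left(K,B \right)} = \frac{-4 + K}{-2 + B}$
$- 25 q{\left(-7,-1 \right)} J{\left(7,-5 \right)} = - 25 \cdot 4 \left(-1\right)^{2} \frac{-4 + 7}{-2 - 5} = - 25 \cdot 4 \cdot 1 \frac{1}{-7} \cdot 3 = \left(-25\right) 4 \left(\left(- \frac{1}{7}\right) 3\right) = \left(-100\right) \left(- \frac{3}{7}\right) = \frac{300}{7}$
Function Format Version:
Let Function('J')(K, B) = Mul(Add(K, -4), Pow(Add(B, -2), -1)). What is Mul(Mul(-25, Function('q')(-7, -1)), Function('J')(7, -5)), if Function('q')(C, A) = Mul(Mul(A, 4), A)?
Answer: Rational(300, 7) ≈ 42.857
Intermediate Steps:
Function('q')(C, A) = Mul(4, Pow(A, 2)) (Function('q')(C, A) = Mul(Mul(4, A), A) = Mul(4, Pow(A, 2)))
Function('J')(K, B) = Mul(Pow(Add(-2, B), -1), Add(-4, K)) (Function('J')(K, B) = Mul(Add(-4, K), Pow(Add(-2, B), -1)) = Mul(Pow(Add(-2, B), -1), Add(-4, K)))
Mul(Mul(-25, Function('q')(-7, -1)), Function('J')(7, -5)) = Mul(Mul(-25, Mul(4, Pow(-1, 2))), Mul(Pow(Add(-2, -5), -1), Add(-4, 7))) = Mul(Mul(-25, Mul(4, 1)), Mul(Pow(-7, -1), 3)) = Mul(Mul(-25, 4), Mul(Rational(-1, 7), 3)) = Mul(-100, Rational(-3, 7)) = Rational(300, 7)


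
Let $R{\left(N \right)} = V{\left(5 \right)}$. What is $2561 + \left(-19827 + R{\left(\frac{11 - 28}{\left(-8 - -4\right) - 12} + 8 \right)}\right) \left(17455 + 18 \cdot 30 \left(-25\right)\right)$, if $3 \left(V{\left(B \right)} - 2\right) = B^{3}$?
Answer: $- \frac{234721567}{3} \approx -7.8241 \cdot 10^{7}$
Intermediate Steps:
$V{\left(B \right)} = 2 + \frac{B^{3}}{3}$
$R{\left(N \right)} = \frac{131}{3}$ ($R{\left(N \right)} = 2 + \frac{5^{3}}{3} = 2 + \frac{1}{3} \cdot 125 = 2 + \frac{125}{3} = \frac{131}{3}$)
$2561 + \left(-19827 + R{\left(\frac{11 - 28}{\left(-8 - -4\right) - 12} + 8 \right)}\right) \left(17455 + 18 \cdot 30 \left(-25\right)\right) = 2561 + \left(-19827 + \frac{131}{3}\right) \left(17455 + 18 \cdot 30 \left(-25\right)\right) = 2561 - \frac{59350 \left(17455 + 540 \left(-25\right)\right)}{3} = 2561 - \frac{59350 \left(17455 - 13500\right)}{3} = 2561 - \frac{234729250}{3} = - \frac{234721567}{3}$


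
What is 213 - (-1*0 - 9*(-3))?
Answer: 186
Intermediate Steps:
213 - (-1*0 - 9*(-3)) = 213 - (0 + 27) = 213 - 1*27 = 213 - 27 = 186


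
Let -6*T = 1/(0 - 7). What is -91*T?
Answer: -13/6 ≈ -2.1667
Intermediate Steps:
T = 1/42 (T = -1/(6*(0 - 7)) = -⅙/(-7) = -⅙*(-⅐) = 1/42 ≈ 0.023810)
-91*T = -91*1/42 = -13/6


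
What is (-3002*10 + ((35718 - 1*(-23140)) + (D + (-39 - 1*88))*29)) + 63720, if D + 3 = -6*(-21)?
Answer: 92442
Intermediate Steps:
D = 123 (D = -3 - 6*(-21) = -3 + 126 = 123)
(-3002*10 + ((35718 - 1*(-23140)) + (D + (-39 - 1*88))*29)) + 63720 = (-3002*10 + ((35718 - 1*(-23140)) + (123 + (-39 - 1*88))*29)) + 63720 = (-30020 + ((35718 + 23140) + (123 + (-39 - 88))*29)) + 63720 = (-30020 + (58858 + (123 - 127)*29)) + 63720 = (-30020 + (58858 - 4*29)) + 63720 = (-30020 + (58858 - 116)) + 63720 = (-30020 + 58742) + 63720 = 28722 + 63720 = 92442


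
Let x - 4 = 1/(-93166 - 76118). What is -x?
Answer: -677135/169284 ≈ -4.0000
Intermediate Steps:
x = 677135/169284 (x = 4 + 1/(-93166 - 76118) = 4 + 1/(-169284) = 4 - 1/169284 = 677135/169284 ≈ 4.0000)
-x = -1*677135/169284 = -677135/169284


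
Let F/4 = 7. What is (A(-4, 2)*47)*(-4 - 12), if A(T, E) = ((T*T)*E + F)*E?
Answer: -90240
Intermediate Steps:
F = 28 (F = 4*7 = 28)
A(T, E) = E*(28 + E*T**2) (A(T, E) = ((T*T)*E + 28)*E = (T**2*E + 28)*E = (E*T**2 + 28)*E = (28 + E*T**2)*E = E*(28 + E*T**2))
(A(-4, 2)*47)*(-4 - 12) = ((2*(28 + 2*(-4)**2))*47)*(-4 - 12) = ((2*(28 + 2*16))*47)*(-16) = ((2*(28 + 32))*47)*(-16) = ((2*60)*47)*(-16) = (120*47)*(-16) = 5640*(-16) = -90240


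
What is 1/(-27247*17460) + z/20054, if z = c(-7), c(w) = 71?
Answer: 16888497983/4770170980740 ≈ 0.0035404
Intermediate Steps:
z = 71
1/(-27247*17460) + z/20054 = 1/(-27247*17460) + 71/20054 = -1/27247*1/17460 + 71*(1/20054) = -1/475732620 + 71/20054 = 16888497983/4770170980740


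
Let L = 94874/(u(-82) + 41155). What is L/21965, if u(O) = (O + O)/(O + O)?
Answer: 47437/451995770 ≈ 0.00010495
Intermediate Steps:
u(O) = 1 (u(O) = (2*O)/((2*O)) = (2*O)*(1/(2*O)) = 1)
L = 47437/20578 (L = 94874/(1 + 41155) = 94874/41156 = 94874*(1/41156) = 47437/20578 ≈ 2.3052)
L/21965 = (47437/20578)/21965 = (47437/20578)*(1/21965) = 47437/451995770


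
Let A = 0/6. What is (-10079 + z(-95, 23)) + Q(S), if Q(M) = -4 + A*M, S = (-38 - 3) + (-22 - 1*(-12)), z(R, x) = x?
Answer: -10060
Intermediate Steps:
A = 0 (A = 0*(⅙) = 0)
S = -51 (S = -41 + (-22 + 12) = -41 - 10 = -51)
Q(M) = -4 (Q(M) = -4 + 0*M = -4 + 0 = -4)
(-10079 + z(-95, 23)) + Q(S) = (-10079 + 23) - 4 = -10056 - 4 = -10060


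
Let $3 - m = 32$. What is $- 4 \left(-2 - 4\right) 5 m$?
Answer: $-3480$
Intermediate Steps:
$m = -29$ ($m = 3 - 32 = -29$)
$- 4 \left(-2 - 4\right) 5 m = - 4 \left(-2 - 4\right) 5 \left(-29\right) = \left(-4\right) \left(-6\right) 5 \left(-29\right) = 24 \cdot 5 \left(-29\right) = 120 \left(-29\right) = -3480$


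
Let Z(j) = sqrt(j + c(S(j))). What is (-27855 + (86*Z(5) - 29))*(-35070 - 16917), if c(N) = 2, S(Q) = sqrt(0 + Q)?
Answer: 1449605508 - 4470882*sqrt(7) ≈ 1.4378e+9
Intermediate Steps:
S(Q) = sqrt(Q)
Z(j) = sqrt(2 + j) (Z(j) = sqrt(j + 2) = sqrt(2 + j))
(-27855 + (86*Z(5) - 29))*(-35070 - 16917) = (-27855 + (86*sqrt(2 + 5) - 29))*(-35070 - 16917) = (-27855 + (86*sqrt(7) - 29))*(-51987) = (-27855 + (-29 + 86*sqrt(7)))*(-51987) = (-27884 + 86*sqrt(7))*(-51987) = 1449605508 - 4470882*sqrt(7)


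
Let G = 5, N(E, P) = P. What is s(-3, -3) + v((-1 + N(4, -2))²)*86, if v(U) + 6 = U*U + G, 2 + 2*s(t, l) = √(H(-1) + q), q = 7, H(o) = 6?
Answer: 6879 + √13/2 ≈ 6880.8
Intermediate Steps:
s(t, l) = -1 + √13/2 (s(t, l) = -1 + √(6 + 7)/2 = -1 + √13/2)
v(U) = -1 + U² (v(U) = -6 + (U*U + 5) = -6 + (U² + 5) = -6 + (5 + U²) = -1 + U²)
s(-3, -3) + v((-1 + N(4, -2))²)*86 = (-1 + √13/2) + (-1 + ((-1 - 2)²)²)*86 = (-1 + √13/2) + (-1 + ((-3)²)²)*86 = (-1 + √13/2) + (-1 + 9²)*86 = (-1 + √13/2) + (-1 + 81)*86 = (-1 + √13/2) + 80*86 = (-1 + √13/2) + 6880 = 6879 + √13/2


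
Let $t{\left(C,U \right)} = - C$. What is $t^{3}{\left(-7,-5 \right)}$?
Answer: $343$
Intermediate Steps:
$t^{3}{\left(-7,-5 \right)} = \left(\left(-1\right) \left(-7\right)\right)^{3} = 7^{3} = 343$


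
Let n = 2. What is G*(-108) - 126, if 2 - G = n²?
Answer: 90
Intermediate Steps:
G = -2 (G = 2 - 1*2² = 2 - 1*4 = 2 - 4 = -2)
G*(-108) - 126 = -2*(-108) - 126 = 216 - 126 = 90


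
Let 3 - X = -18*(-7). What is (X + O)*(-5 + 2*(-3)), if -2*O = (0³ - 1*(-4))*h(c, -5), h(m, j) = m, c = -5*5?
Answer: 803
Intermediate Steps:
c = -25
X = -123 (X = 3 - (-18)*(-7) = 3 - 1*126 = 3 - 126 = -123)
O = 50 (O = -(0³ - 1*(-4))*(-25)/2 = -(0 + 4)*(-25)/2 = -2*(-25) = -½*(-100) = 50)
(X + O)*(-5 + 2*(-3)) = (-123 + 50)*(-5 + 2*(-3)) = -73*(-5 - 6) = -73*(-11) = 803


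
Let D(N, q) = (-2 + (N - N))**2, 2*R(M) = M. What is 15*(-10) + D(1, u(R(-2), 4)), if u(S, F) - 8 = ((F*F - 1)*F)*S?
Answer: -146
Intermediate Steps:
R(M) = M/2
u(S, F) = 8 + F*S*(-1 + F**2) (u(S, F) = 8 + ((F*F - 1)*F)*S = 8 + ((F**2 - 1)*F)*S = 8 + ((-1 + F**2)*F)*S = 8 + (F*(-1 + F**2))*S = 8 + F*S*(-1 + F**2))
D(N, q) = 4 (D(N, q) = (-2 + 0)**2 = (-2)**2 = 4)
15*(-10) + D(1, u(R(-2), 4)) = 15*(-10) + 4 = -150 + 4 = -146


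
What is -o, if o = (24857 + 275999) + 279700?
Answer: -580556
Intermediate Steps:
o = 580556 (o = 300856 + 279700 = 580556)
-o = -1*580556 = -580556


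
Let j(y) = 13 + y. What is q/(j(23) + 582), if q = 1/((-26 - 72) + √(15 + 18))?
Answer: -49/2957439 - √33/5914878 ≈ -1.7540e-5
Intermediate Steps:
q = 1/(-98 + √33) ≈ -0.010839
q/(j(23) + 582) = (-98/9571 - √33/9571)/((13 + 23) + 582) = (-98/9571 - √33/9571)/(36 + 582) = (-98/9571 - √33/9571)/618 = (-98/9571 - √33/9571)*(1/618) = -49/2957439 - √33/5914878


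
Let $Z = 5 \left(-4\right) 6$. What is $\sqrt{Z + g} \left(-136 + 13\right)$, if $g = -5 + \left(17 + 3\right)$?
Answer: $- 123 i \sqrt{105} \approx - 1260.4 i$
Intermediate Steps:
$g = 15$ ($g = -5 + 20 = 15$)
$Z = -120$ ($Z = \left(-20\right) 6 = -120$)
$\sqrt{Z + g} \left(-136 + 13\right) = \sqrt{-120 + 15} \left(-136 + 13\right) = \sqrt{-105} \left(-123\right) = i \sqrt{105} \left(-123\right) = - 123 i \sqrt{105}$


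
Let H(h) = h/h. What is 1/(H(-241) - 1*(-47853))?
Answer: 1/47854 ≈ 2.0897e-5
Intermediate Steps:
H(h) = 1
1/(H(-241) - 1*(-47853)) = 1/(1 - 1*(-47853)) = 1/(1 + 47853) = 1/47854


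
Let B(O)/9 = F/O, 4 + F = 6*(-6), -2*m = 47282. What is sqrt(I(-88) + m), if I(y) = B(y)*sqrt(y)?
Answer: sqrt(-2860561 + 990*I*sqrt(22))/11 ≈ 0.1248 + 153.76*I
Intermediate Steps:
m = -23641 (m = -1/2*47282 = -23641)
F = -40 (F = -4 + 6*(-6) = -4 - 36 = -40)
B(O) = -360/O (B(O) = 9*(-40/O) = -360/O)
I(y) = -360/sqrt(y) (I(y) = (-360/y)*sqrt(y) = -360/sqrt(y))
sqrt(I(-88) + m) = sqrt(-(-90)*I*sqrt(22)/11 - 23641) = sqrt(90*I*sqrt(22)/11 - 23641) = sqrt(-23641 + 90*I*sqrt(22)/11)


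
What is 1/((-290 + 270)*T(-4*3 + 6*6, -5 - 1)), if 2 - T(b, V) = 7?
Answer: 1/100 ≈ 0.010000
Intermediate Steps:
T(b, V) = -5 (T(b, V) = 2 - 1*7 = 2 - 7 = -5)
1/((-290 + 270)*T(-4*3 + 6*6, -5 - 1)) = 1/((-290 + 270)*(-5)) = 1/(-20*(-5)) = 1/100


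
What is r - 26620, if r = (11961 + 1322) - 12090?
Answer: -25427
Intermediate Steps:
r = 1193 (r = 13283 - 12090 = 1193)
r - 26620 = 1193 - 26620 = -25427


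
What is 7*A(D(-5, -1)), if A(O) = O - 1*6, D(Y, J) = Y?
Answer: -77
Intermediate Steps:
A(O) = -6 + O (A(O) = O - 6 = -6 + O)
7*A(D(-5, -1)) = 7*(-6 - 5) = 7*(-11) = -77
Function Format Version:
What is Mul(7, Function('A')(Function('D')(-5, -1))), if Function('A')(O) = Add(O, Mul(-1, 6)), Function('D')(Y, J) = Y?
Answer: -77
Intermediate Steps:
Function('A')(O) = Add(-6, O) (Function('A')(O) = Add(O, -6) = Add(-6, O))
Mul(7, Function('A')(Function('D')(-5, -1))) = Mul(7, Add(-6, -5)) = Mul(7, -11) = -77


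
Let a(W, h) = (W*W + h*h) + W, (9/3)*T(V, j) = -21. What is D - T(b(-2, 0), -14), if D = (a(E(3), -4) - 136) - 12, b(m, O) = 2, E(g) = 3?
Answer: -113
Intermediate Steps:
T(V, j) = -7 (T(V, j) = (⅓)*(-21) = -7)
a(W, h) = W + W² + h² (a(W, h) = (W² + h²) + W = W + W² + h²)
D = -120 (D = ((3 + 3² + (-4)²) - 136) - 12 = ((3 + 9 + 16) - 136) - 12 = (28 - 136) - 12 = -108 - 12 = -120)
D - T(b(-2, 0), -14) = -120 - 1*(-7) = -120 + 7 = -113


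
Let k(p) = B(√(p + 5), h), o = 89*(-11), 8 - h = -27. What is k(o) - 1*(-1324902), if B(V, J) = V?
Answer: 1324902 + I*√974 ≈ 1.3249e+6 + 31.209*I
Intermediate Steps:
h = 35 (h = 8 - 1*(-27) = 8 + 27 = 35)
o = -979
k(p) = √(5 + p) (k(p) = √(p + 5) = √(5 + p))
k(o) - 1*(-1324902) = √(5 - 979) - 1*(-1324902) = √(-974) + 1324902 = I*√974 + 1324902 = 1324902 + I*√974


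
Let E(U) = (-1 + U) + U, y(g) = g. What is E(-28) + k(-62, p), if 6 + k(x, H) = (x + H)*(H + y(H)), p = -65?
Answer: 16447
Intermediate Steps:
k(x, H) = -6 + 2*H*(H + x) (k(x, H) = -6 + (x + H)*(H + H) = -6 + (H + x)*(2*H) = -6 + 2*H*(H + x))
E(U) = -1 + 2*U
E(-28) + k(-62, p) = (-1 + 2*(-28)) + (-6 + 2*(-65)**2 + 2*(-65)*(-62)) = (-1 - 56) + (-6 + 2*4225 + 8060) = -57 + (-6 + 8450 + 8060) = -57 + 16504 = 16447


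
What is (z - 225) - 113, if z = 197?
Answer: -141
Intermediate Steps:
(z - 225) - 113 = (197 - 225) - 113 = -28 - 113 = -141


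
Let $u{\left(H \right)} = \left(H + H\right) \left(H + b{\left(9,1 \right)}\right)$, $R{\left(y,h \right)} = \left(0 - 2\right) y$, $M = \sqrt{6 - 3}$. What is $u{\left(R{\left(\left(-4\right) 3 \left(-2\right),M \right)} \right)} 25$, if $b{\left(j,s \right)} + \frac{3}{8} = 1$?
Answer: $113700$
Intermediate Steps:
$b{\left(j,s \right)} = \frac{5}{8}$ ($b{\left(j,s \right)} = - \frac{3}{8} + 1 = \frac{5}{8}$)
$M = \sqrt{3} \approx 1.732$
$R{\left(y,h \right)} = - 2 y$
$u{\left(H \right)} = 2 H \left(\frac{5}{8} + H\right)$ ($u{\left(H \right)} = \left(H + H\right) \left(H + \frac{5}{8}\right) = 2 H \left(\frac{5}{8} + H\right)$)
$u{\left(R{\left(\left(-4\right) 3 \left(-2\right),M \right)} \right)} 25 = \frac{- 2 \left(-4\right) 3 \left(-2\right) \left(5 + 8 \left(- 2 \left(-4\right) 3 \left(-2\right)\right)\right)}{4} \cdot 25 = \frac{- 2 \left(\left(-12\right) \left(-2\right)\right) \left(5 + 8 \left(- 2 \left(\left(-12\right) \left(-2\right)\right)\right)\right)}{4} \cdot 25 = \frac{\left(-2\right) 24 \left(5 + 8 \left(\left(-2\right) 24\right)\right)}{4} \cdot 25 = \frac{1}{4} \left(-48\right) \left(5 + 8 \left(-48\right)\right) 25 = \frac{1}{4} \left(-48\right) \left(5 - 384\right) 25 = \frac{1}{4} \left(-48\right) \left(-379\right) 25 = 4548 \cdot 25 = 113700$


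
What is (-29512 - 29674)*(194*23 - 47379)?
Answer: 2540085562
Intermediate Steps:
(-29512 - 29674)*(194*23 - 47379) = -59186*(4462 - 47379) = -59186*(-42917) = 2540085562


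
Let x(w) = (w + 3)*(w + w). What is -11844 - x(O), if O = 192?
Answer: -86724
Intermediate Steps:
x(w) = 2*w*(3 + w) (x(w) = (3 + w)*(2*w) = 2*w*(3 + w))
-11844 - x(O) = -11844 - 2*192*(3 + 192) = -11844 - 2*192*195 = -11844 - 1*74880 = -11844 - 74880 = -86724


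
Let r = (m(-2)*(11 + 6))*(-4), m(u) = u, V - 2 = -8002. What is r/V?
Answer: -17/1000 ≈ -0.017000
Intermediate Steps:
V = -8000 (V = 2 - 8002 = -8000)
r = 136 (r = -2*(11 + 6)*(-4) = -2*17*(-4) = -34*(-4) = 136)
r/V = 136/(-8000) = 136*(-1/8000) = -17/1000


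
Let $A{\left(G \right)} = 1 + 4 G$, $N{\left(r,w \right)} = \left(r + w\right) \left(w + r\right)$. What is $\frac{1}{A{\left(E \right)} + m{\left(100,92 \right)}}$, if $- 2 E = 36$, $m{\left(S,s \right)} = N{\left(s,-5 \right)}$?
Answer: $\frac{1}{7498} \approx 0.00013337$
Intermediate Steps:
$N{\left(r,w \right)} = \left(r + w\right)^{2}$ ($N{\left(r,w \right)} = \left(r + w\right) \left(r + w\right) = \left(r + w\right)^{2}$)
$m{\left(S,s \right)} = \left(-5 + s\right)^{2}$ ($m{\left(S,s \right)} = \left(s - 5\right)^{2} = \left(-5 + s\right)^{2}$)
$E = -18$ ($E = \left(- \frac{1}{2}\right) 36 = -18$)
$\frac{1}{A{\left(E \right)} + m{\left(100,92 \right)}} = \frac{1}{\left(1 + 4 \left(-18\right)\right) + \left(-5 + 92\right)^{2}} = \frac{1}{\left(1 - 72\right) + 87^{2}} = \frac{1}{-71 + 7569} = \frac{1}{7498}$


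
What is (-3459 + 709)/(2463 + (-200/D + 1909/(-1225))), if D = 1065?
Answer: -358771875/321101329 ≈ -1.1173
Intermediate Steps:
(-3459 + 709)/(2463 + (-200/D + 1909/(-1225))) = (-3459 + 709)/(2463 + (-200/1065 + 1909/(-1225))) = -2750/(2463 + (-200*1/1065 + 1909*(-1/1225))) = -2750/(2463 + (-40/213 - 1909/1225)) = -2750/(2463 - 455617/260925) = -2750/642202658/260925 = -2750*260925/642202658 = -358771875/321101329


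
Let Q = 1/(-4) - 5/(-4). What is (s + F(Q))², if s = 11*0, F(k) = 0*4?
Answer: 0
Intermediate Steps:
Q = 1 (Q = 1*(-¼) - 5*(-¼) = -¼ + 5/4 = 1)
F(k) = 0
s = 0
(s + F(Q))² = (0 + 0)² = 0² = 0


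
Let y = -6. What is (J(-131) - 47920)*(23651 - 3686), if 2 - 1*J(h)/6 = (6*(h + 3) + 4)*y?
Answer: -1505600580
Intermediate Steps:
J(h) = 804 + 216*h (J(h) = 12 - 6*(6*(h + 3) + 4)*(-6) = 12 - 6*(6*(3 + h) + 4)*(-6) = 12 - 6*((18 + 6*h) + 4)*(-6) = 12 - 6*(22 + 6*h)*(-6) = 12 - 6*(-132 - 36*h) = 12 + (792 + 216*h) = 804 + 216*h)
(J(-131) - 47920)*(23651 - 3686) = ((804 + 216*(-131)) - 47920)*(23651 - 3686) = ((804 - 28296) - 47920)*19965 = (-27492 - 47920)*19965 = -75412*19965 = -1505600580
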